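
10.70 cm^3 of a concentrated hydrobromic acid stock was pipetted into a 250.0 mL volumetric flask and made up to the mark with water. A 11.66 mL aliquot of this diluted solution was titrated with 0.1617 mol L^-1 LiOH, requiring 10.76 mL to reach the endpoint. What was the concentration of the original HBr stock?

n(LiOH) = 0.1617 x 0.01076 = 0.001740 mol.
n(HBr) in the aliquot = 0.001740 mol.
[diluted HBr] = 0.001740 / 0.01166 = 0.1492 M.
Dilution factor = 250.0/10.70 = 23.36, so [stock] = 0.1492 x 23.36 = 3.49 M.

3.49 M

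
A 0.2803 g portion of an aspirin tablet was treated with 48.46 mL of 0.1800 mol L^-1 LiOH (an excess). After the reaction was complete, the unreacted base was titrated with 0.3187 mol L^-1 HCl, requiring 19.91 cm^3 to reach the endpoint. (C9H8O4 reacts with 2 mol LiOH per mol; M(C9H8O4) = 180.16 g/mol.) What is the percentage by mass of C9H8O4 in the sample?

Total n(LiOH) added = 0.1800 x 0.04846 = 0.008723 mol.
n(HCl) used = 0.3187 x 0.01991 = 0.006345 mol, which equals the excess n(LiOH).
So n(LiOH) consumed by the sample = 0.008723 - 0.006345 = 0.002377 mol.
n(C9H8O4) = 0.002377 / 2 = 0.001189 mol.
mass C9H8O4 = 0.001189 x 180.16 = 0.2142 g, so %C9H8O4 = 0.2142/0.2803 x 100 = 76.4%.

76.4%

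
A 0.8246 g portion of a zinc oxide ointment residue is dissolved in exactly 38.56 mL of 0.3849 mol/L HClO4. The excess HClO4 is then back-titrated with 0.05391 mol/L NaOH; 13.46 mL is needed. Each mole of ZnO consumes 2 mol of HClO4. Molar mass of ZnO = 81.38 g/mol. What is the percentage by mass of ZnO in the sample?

Total n(HClO4) added = 0.3849 x 0.03856 = 0.01484 mol.
n(NaOH) used = 0.05391 x 0.01346 = 0.0007256 mol, which equals the excess n(HClO4).
So n(HClO4) consumed by the sample = 0.01484 - 0.0007256 = 0.01412 mol.
n(ZnO) = 0.01412 / 2 = 0.007058 mol.
mass ZnO = 0.007058 x 81.38 = 0.5744 g, so %ZnO = 0.5744/0.8246 x 100 = 69.7%.

69.7%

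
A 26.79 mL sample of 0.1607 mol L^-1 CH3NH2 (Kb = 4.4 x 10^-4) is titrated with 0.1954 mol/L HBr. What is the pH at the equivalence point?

5.85

n(CH3NH2) = 0.1607 x 0.02679 = 0.004305 mol; V(HBr) at equivalence = 0.004305/0.1954 = 0.02203 L.
At equivalence the base is fully converted to CH3NH3+; total volume = 0.04882 L, so [CH3NH3+] = 0.004305/0.04882 = 0.08818 M.
Ka(CH3NH3+) = Kw/Kb = 1.0e-14 / 4.4 x 10^-4 = 2.27e-11.
[H^+] = sqrt(Ka x [CH3NH3+]) = sqrt(2.27e-11 x 0.08818) = 1.42e-6 M.
pH = -log(1.42e-6) = 5.85.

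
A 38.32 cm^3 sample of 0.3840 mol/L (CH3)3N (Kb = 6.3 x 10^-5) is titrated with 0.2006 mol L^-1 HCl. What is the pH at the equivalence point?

n((CH3)3N) = 0.3840 x 0.03832 = 0.01471 mol; V(HCl) at equivalence = 0.01471/0.2006 = 0.07335 L.
At equivalence the base is fully converted to (CH3)3NH+; total volume = 0.1117 L, so [(CH3)3NH+] = 0.01471/0.1117 = 0.1318 M.
Ka((CH3)3NH+) = Kw/Kb = 1.0e-14 / 6.3 x 10^-5 = 1.59e-10.
[H^+] = sqrt(Ka x [(CH3)3NH+]) = sqrt(1.59e-10 x 0.1318) = 4.57e-6 M.
pH = -log(4.57e-6) = 5.34.

5.34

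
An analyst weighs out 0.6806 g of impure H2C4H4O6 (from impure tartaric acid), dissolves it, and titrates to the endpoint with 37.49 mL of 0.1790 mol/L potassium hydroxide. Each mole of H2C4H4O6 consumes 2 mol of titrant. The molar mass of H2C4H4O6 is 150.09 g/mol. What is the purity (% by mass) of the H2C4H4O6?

n(KOH) = 0.1790 x 0.03749 = 0.006711 mol.
n(H2C4H4O6) = 0.006711 / 2 = 0.003355 mol.
mass of H2C4H4O6 = 0.003355 x 150.09 = 0.5036 g.
% purity = 0.5036 / 0.6806 x 100 = 74.0%.

74.0%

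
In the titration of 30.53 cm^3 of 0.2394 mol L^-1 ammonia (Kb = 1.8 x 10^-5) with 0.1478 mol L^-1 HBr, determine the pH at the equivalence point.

5.15

n(NH3) = 0.2394 x 0.03053 = 0.007309 mol; V(HBr) at equivalence = 0.007309/0.1478 = 0.04945 L.
At equivalence the base is fully converted to NH4+; total volume = 0.07998 L, so [NH4+] = 0.007309/0.07998 = 0.09138 M.
Ka(NH4+) = Kw/Kb = 1.0e-14 / 1.8 x 10^-5 = 5.56e-10.
[H^+] = sqrt(Ka x [NH4+]) = sqrt(5.56e-10 x 0.09138) = 7.13e-6 M.
pH = -log(7.13e-6) = 5.15.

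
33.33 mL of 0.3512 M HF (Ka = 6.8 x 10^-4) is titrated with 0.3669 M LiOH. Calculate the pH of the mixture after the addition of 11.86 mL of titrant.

Initial n(HF) = 0.3512 x 0.03333 = 0.01171 mol.
n(LiOH) added = 0.3669 x 0.01186 = 0.004351 mol, converting that many moles of HF to F-.
Remaining n(HF) = 0.007354 mol; n(F-) = 0.004351 mol.
By Henderson-Hasselbalch, pH = pKa + log([A^-]/[HA]) = 3.17 + log(0.004351/0.007354) = 3.17 + (-0.23) = 2.94.

2.94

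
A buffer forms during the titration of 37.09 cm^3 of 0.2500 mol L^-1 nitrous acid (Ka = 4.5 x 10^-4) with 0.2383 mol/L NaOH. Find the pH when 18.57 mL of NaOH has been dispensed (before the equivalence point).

Initial n(HNO2) = 0.2500 x 0.03709 = 0.009273 mol.
n(NaOH) added = 0.2383 x 0.01857 = 0.004425 mol, converting that many moles of HNO2 to NO2-.
Remaining n(HNO2) = 0.004847 mol; n(NO2-) = 0.004425 mol.
By Henderson-Hasselbalch, pH = pKa + log([A^-]/[HA]) = 3.35 + log(0.004425/0.004847) = 3.35 + (-0.04) = 3.31.

3.31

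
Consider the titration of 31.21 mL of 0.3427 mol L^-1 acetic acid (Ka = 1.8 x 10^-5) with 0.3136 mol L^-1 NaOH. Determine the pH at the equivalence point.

n(CH3COOH) = 0.3427 x 0.03121 = 0.01070 mol; V(NaOH) at equivalence = 0.01070/0.3136 = 0.03411 L.
At equivalence all the acid is converted to CH3COO-; total volume = 0.03121 + 0.03411 = 0.06532 L, so [CH3COO-] = 0.01070/0.06532 = 0.1638 M.
Kb = Kw/Ka = 1.0e-14 / 1.8 x 10^-5 = 5.56e-10.
[OH^-] = sqrt(Kb x [CH3COO-]) = sqrt(5.56e-10 x 0.1638) = 9.54e-6 M.
pOH = 5.02, so pH = 14.00 - 5.02 = 8.98.

8.98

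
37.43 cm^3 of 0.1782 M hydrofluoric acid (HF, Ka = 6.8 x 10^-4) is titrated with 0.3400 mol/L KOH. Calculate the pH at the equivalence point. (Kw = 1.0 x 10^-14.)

n(HF) = 0.1782 x 0.03743 = 0.006670 mol; V(KOH) at equivalence = 0.006670/0.3400 = 0.01962 L.
At equivalence all the acid is converted to F-; total volume = 0.03743 + 0.01962 = 0.05705 L, so [F-] = 0.006670/0.05705 = 0.1169 M.
Kb = Kw/Ka = 1.0e-14 / 6.8 x 10^-4 = 1.47e-11.
[OH^-] = sqrt(Kb x [F-]) = sqrt(1.47e-11 x 0.1169) = 1.31e-6 M.
pOH = 5.88, so pH = 14.00 - 5.88 = 8.12.

8.12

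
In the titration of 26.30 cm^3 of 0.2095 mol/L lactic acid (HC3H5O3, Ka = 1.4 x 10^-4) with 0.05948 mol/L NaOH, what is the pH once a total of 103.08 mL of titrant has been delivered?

n(acid) = 0.2095 x 0.02630 = 0.005510 mol; n(NaOH) added = 0.05948 x 0.1031 = 0.006131 mol.
Base is in excess by 0.006131 - 0.005510 = 0.0006213 mol in a total volume of 0.1294 L.
[OH^-] = 0.0006213/0.1294 = 0.004803 M, so pOH = 2.32 and pH = 14.00 - 2.32 = 11.68.

11.68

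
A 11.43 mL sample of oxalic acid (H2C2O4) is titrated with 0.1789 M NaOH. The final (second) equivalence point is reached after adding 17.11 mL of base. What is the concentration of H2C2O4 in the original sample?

n(NaOH) = 0.1789 x 0.01711 = 0.003061 mol.
At the final (second) equivalence point, 2 mol OH^- react per mol H2C2O4, so n(H2C2O4) = 0.003061 / 2 = 0.001530 mol.
[H2C2O4] = 0.001530 / 0.01143 L = 0.134 M.

0.134 M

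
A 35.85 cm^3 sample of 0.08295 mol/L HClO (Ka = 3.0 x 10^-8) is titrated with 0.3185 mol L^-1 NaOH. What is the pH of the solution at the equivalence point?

n(HClO) = 0.08295 x 0.03585 = 0.002974 mol; V(NaOH) at equivalence = 0.002974/0.3185 = 0.009337 L.
At equivalence all the acid is converted to ClO-; total volume = 0.03585 + 0.009337 = 0.04519 L, so [ClO-] = 0.002974/0.04519 = 0.06581 M.
Kb = Kw/Ka = 1.0e-14 / 3.0 x 10^-8 = 3.33e-7.
[OH^-] = sqrt(Kb x [ClO-]) = sqrt(3.33e-7 x 0.06581) = 0.000148 M.
pOH = 3.83, so pH = 14.00 - 3.83 = 10.17.

10.17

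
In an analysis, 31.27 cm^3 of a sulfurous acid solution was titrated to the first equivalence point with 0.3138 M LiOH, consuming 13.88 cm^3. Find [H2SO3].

n(LiOH) = 0.3138 x 0.01388 = 0.004356 mol.
At the first equivalence point, 1 mol OH^- react per mol H2SO3, so n(H2SO3) = 0.004356 / 1 = 0.004356 mol.
[H2SO3] = 0.004356 / 0.03127 L = 0.139 M.

0.139 M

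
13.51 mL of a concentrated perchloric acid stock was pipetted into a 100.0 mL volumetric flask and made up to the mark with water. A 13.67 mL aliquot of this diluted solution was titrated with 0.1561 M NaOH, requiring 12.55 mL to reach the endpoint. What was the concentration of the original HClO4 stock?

1.06 M

n(NaOH) = 0.1561 x 0.01255 = 0.001959 mol.
n(HClO4) in the aliquot = 0.001959 mol.
[diluted HClO4] = 0.001959 / 0.01367 = 0.1433 M.
Dilution factor = 100.0/13.51 = 7.402, so [stock] = 0.1433 x 7.402 = 1.06 M.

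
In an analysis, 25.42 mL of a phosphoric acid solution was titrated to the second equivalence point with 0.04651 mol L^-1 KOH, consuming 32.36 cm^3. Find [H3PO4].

0.0296 M

n(KOH) = 0.04651 x 0.03236 = 0.001505 mol.
At the second equivalence point, 2 mol OH^- react per mol H3PO4, so n(H3PO4) = 0.001505 / 2 = 0.0007525 mol.
[H3PO4] = 0.0007525 / 0.02542 L = 0.0296 M.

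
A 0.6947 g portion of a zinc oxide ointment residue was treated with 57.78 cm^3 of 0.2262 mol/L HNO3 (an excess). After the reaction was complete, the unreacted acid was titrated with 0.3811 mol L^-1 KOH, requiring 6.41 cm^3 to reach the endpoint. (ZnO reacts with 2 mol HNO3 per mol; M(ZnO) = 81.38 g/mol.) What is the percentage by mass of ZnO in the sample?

Total n(HNO3) added = 0.2262 x 0.05778 = 0.01307 mol.
n(KOH) used = 0.3811 x 0.006410 = 0.002443 mol, which equals the excess n(HNO3).
So n(HNO3) consumed by the sample = 0.01307 - 0.002443 = 0.01063 mol.
n(ZnO) = 0.01063 / 2 = 0.005313 mol.
mass ZnO = 0.005313 x 81.38 = 0.4324 g, so %ZnO = 0.4324/0.6947 x 100 = 62.2%.

62.2%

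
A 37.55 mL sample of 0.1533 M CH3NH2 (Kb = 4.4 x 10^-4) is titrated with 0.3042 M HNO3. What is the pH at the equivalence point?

5.82

n(CH3NH2) = 0.1533 x 0.03755 = 0.005756 mol; V(HNO3) at equivalence = 0.005756/0.3042 = 0.01892 L.
At equivalence the base is fully converted to CH3NH3+; total volume = 0.05647 L, so [CH3NH3+] = 0.005756/0.05647 = 0.1019 M.
Ka(CH3NH3+) = Kw/Kb = 1.0e-14 / 4.4 x 10^-4 = 2.27e-11.
[H^+] = sqrt(Ka x [CH3NH3+]) = sqrt(2.27e-11 x 0.1019) = 1.52e-6 M.
pH = -log(1.52e-6) = 5.82.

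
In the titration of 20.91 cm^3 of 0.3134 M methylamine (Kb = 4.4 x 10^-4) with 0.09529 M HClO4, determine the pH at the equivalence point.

5.89

n(CH3NH2) = 0.3134 x 0.02091 = 0.006553 mol; V(HClO4) at equivalence = 0.006553/0.09529 = 0.06877 L.
At equivalence the base is fully converted to CH3NH3+; total volume = 0.08968 L, so [CH3NH3+] = 0.006553/0.08968 = 0.07307 M.
Ka(CH3NH3+) = Kw/Kb = 1.0e-14 / 4.4 x 10^-4 = 2.27e-11.
[H^+] = sqrt(Ka x [CH3NH3+]) = sqrt(2.27e-11 x 0.07307) = 1.29e-6 M.
pH = -log(1.29e-6) = 5.89.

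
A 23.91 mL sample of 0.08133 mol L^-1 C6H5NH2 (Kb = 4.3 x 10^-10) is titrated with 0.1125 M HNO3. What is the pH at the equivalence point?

2.98

n(C6H5NH2) = 0.08133 x 0.02391 = 0.001945 mol; V(HNO3) at equivalence = 0.001945/0.1125 = 0.01729 L.
At equivalence the base is fully converted to C6H5NH3+; total volume = 0.04120 L, so [C6H5NH3+] = 0.001945/0.04120 = 0.04720 M.
Ka(C6H5NH3+) = Kw/Kb = 1.0e-14 / 4.3 x 10^-10 = 2.33e-5.
[H^+] = sqrt(Ka x [C6H5NH3+]) = sqrt(2.33e-5 x 0.04720) = 0.00105 M.
pH = -log(0.00105) = 2.98.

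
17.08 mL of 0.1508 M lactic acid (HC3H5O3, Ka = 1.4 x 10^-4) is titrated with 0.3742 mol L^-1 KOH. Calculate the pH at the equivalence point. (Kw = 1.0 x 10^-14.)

n(HC3H5O3) = 0.1508 x 0.01708 = 0.002576 mol; V(KOH) at equivalence = 0.002576/0.3742 = 0.006883 L.
At equivalence all the acid is converted to C3H5O3-; total volume = 0.01708 + 0.006883 = 0.02396 L, so [C3H5O3-] = 0.002576/0.02396 = 0.1075 M.
Kb = Kw/Ka = 1.0e-14 / 1.4 x 10^-4 = 7.14e-11.
[OH^-] = sqrt(Kb x [C3H5O3-]) = sqrt(7.14e-11 x 0.1075) = 2.77e-6 M.
pOH = 5.56, so pH = 14.00 - 5.56 = 8.44.

8.44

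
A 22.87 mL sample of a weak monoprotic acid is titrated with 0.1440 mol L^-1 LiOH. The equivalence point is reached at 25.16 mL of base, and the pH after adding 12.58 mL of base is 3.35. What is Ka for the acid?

4.5 x 10^-4

12.58 mL is half of the equivalence volume, so this is the half-equivalence point where [HA] = [A^-].
At half-equivalence pH = pKa, so pKa = 3.35.
Ka = 10^(-3.35) = 4.5 x 10^-4.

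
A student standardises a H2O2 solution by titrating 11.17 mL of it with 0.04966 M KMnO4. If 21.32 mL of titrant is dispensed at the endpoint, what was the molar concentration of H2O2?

0.237 M

n(KMnO4) = 0.04966 x 0.02132 = 0.001059 mol.
From the balanced equation, 2 mol KMnO4 reacts with 5 mol H2O2, so n(H2O2) = 0.001059 x 5/2 = 0.002647 mol.
[H2O2] = 0.002647 / 0.01117 L = 0.237 M.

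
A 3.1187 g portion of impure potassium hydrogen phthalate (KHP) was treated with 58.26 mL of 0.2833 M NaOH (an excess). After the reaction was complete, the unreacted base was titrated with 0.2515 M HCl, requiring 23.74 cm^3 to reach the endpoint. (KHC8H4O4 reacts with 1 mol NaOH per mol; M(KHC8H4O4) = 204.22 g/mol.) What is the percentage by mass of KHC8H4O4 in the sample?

69.0%

Total n(NaOH) added = 0.2833 x 0.05826 = 0.01651 mol.
n(HCl) used = 0.2515 x 0.02374 = 0.005971 mol, which equals the excess n(NaOH).
So n(NaOH) consumed by the sample = 0.01651 - 0.005971 = 0.01053 mol.
n(KHC8H4O4) = 0.01053 / 1 = 0.01053 mol.
mass KHC8H4O4 = 0.01053 x 204.22 = 2.151 g, so %KHC8H4O4 = 2.151/3.1187 x 100 = 69.0%.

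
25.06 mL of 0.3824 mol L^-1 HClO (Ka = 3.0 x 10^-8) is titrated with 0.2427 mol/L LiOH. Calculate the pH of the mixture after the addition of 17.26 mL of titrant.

7.41

Initial n(HClO) = 0.3824 x 0.02506 = 0.009583 mol.
n(LiOH) added = 0.2427 x 0.01726 = 0.004189 mol, converting that many moles of HClO to ClO-.
Remaining n(HClO) = 0.005394 mol; n(ClO-) = 0.004189 mol.
By Henderson-Hasselbalch, pH = pKa + log([A^-]/[HA]) = 7.52 + log(0.004189/0.005394) = 7.52 + (-0.11) = 7.41.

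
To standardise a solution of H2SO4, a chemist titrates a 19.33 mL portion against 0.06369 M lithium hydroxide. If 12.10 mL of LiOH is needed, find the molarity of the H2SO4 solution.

0.0199 M

n(LiOH) delivered = 0.06369 x 0.01210 = 0.0007706 mol.
The reaction is 1 H2SO4 + 2 LiOH, so n(H2SO4) = 0.0007706 x 1/2 = 0.0003853 mol.
[H2SO4] = 0.0003853 mol / 0.01933 L = 0.0199 M.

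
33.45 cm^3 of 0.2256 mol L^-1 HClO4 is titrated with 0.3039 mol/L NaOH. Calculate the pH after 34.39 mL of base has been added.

12.63

n(acid) = 0.2256 x 0.03345 = 0.007546 mol; n(NaOH) added = 0.3039 x 0.03439 = 0.01045 mol.
Base is in excess by 0.01045 - 0.007546 = 0.002905 mol in a total volume of 0.06784 L.
[OH^-] = 0.002905/0.06784 = 0.04282 M, so pOH = 1.37 and pH = 14.00 - 1.37 = 12.63.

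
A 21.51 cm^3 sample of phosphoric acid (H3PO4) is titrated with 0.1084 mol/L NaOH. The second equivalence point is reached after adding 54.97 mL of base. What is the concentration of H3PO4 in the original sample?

n(NaOH) = 0.1084 x 0.05497 = 0.005959 mol.
At the second equivalence point, 2 mol OH^- react per mol H3PO4, so n(H3PO4) = 0.005959 / 2 = 0.002979 mol.
[H3PO4] = 0.002979 / 0.02151 L = 0.139 M.

0.139 M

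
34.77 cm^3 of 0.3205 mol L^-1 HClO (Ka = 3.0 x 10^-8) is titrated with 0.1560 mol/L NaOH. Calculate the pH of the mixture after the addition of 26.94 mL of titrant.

7.30

Initial n(HClO) = 0.3205 x 0.03477 = 0.01114 mol.
n(NaOH) added = 0.1560 x 0.02694 = 0.004203 mol, converting that many moles of HClO to ClO-.
Remaining n(HClO) = 0.006941 mol; n(ClO-) = 0.004203 mol.
By Henderson-Hasselbalch, pH = pKa + log([A^-]/[HA]) = 7.52 + log(0.004203/0.006941) = 7.52 + (-0.22) = 7.30.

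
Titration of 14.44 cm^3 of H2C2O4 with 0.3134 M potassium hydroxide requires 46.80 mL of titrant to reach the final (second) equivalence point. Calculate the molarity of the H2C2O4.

0.508 M

n(KOH) = 0.3134 x 0.04680 = 0.01467 mol.
At the final (second) equivalence point, 2 mol OH^- react per mol H2C2O4, so n(H2C2O4) = 0.01467 / 2 = 0.007334 mol.
[H2C2O4] = 0.007334 / 0.01444 L = 0.508 M.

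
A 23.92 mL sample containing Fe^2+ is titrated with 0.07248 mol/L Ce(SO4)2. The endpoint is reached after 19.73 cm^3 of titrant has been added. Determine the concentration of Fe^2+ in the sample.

n(Ce(SO4)2) = 0.07248 x 0.01973 = 0.001430 mol.
From the balanced equation, 1 mol Ce(SO4)2 reacts with 1 mol Fe^2+, so n(Fe^2+) = 0.001430 x 1/1 = 0.001430 mol.
[Fe^2+] = 0.001430 / 0.02392 L = 0.0598 M.

0.0598 M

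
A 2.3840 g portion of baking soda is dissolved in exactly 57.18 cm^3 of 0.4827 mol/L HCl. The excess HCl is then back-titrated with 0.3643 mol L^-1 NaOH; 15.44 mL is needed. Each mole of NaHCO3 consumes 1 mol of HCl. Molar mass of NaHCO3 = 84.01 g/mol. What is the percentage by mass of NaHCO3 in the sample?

Total n(HCl) added = 0.4827 x 0.05718 = 0.02760 mol.
n(NaOH) used = 0.3643 x 0.01544 = 0.005625 mol, which equals the excess n(HCl).
So n(HCl) consumed by the sample = 0.02760 - 0.005625 = 0.02198 mol.
n(NaHCO3) = 0.02198 / 1 = 0.02198 mol.
mass NaHCO3 = 0.02198 x 84.01 = 1.846 g, so %NaHCO3 = 1.846/2.3840 x 100 = 77.4%.

77.4%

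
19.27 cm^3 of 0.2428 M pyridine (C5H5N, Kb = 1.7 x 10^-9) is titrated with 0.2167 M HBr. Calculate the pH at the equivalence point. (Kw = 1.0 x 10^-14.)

n(C5H5N) = 0.2428 x 0.01927 = 0.004679 mol; V(HBr) at equivalence = 0.004679/0.2167 = 0.02159 L.
At equivalence the base is fully converted to C5H5NH+; total volume = 0.04086 L, so [C5H5NH+] = 0.004679/0.04086 = 0.1145 M.
Ka(C5H5NH+) = Kw/Kb = 1.0e-14 / 1.7 x 10^-9 = 5.88e-6.
[H^+] = sqrt(Ka x [C5H5NH+]) = sqrt(5.88e-6 x 0.1145) = 0.000821 M.
pH = -log(0.000821) = 3.09.

3.09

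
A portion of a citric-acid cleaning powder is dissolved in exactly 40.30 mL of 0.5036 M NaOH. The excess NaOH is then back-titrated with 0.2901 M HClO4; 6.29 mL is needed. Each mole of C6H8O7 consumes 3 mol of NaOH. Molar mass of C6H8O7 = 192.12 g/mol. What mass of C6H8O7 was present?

Total n(NaOH) added = 0.5036 x 0.04030 = 0.02030 mol.
n(HClO4) used = 0.2901 x 0.006290 = 0.001825 mol, which equals the excess n(NaOH).
So n(NaOH) consumed by the sample = 0.02030 - 0.001825 = 0.01847 mol.
n(C6H8O7) = 0.01847 / 3 = 0.006157 mol.
mass = 0.006157 mol x 192.12 g/mol = 1.18 g.

1.18 g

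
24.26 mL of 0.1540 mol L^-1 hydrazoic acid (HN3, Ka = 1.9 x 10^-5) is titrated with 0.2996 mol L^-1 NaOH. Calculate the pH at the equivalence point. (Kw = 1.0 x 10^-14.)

n(HN3) = 0.1540 x 0.02426 = 0.003736 mol; V(NaOH) at equivalence = 0.003736/0.2996 = 0.01247 L.
At equivalence all the acid is converted to N3-; total volume = 0.02426 + 0.01247 = 0.03673 L, so [N3-] = 0.003736/0.03673 = 0.1017 M.
Kb = Kw/Ka = 1.0e-14 / 1.9 x 10^-5 = 5.26e-10.
[OH^-] = sqrt(Kb x [N3-]) = sqrt(5.26e-10 x 0.1017) = 7.32e-6 M.
pOH = 5.14, so pH = 14.00 - 5.14 = 8.86.

8.86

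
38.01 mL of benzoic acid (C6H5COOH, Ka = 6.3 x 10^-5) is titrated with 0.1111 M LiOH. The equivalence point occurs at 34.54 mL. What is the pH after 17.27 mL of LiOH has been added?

17.27 mL is exactly half the equivalence volume (34.54/2), i.e. the half-equivalence point.
There, n(HA) = n(A^-), so pH = pKa = -log(6.3 x 10^-5) = 4.20.

4.20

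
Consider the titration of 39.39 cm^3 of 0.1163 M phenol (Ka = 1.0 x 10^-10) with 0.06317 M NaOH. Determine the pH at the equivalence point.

n(C6H5OH) = 0.1163 x 0.03939 = 0.004581 mol; V(NaOH) at equivalence = 0.004581/0.06317 = 0.07252 L.
At equivalence all the acid is converted to C6H5O-; total volume = 0.03939 + 0.07252 = 0.1119 L, so [C6H5O-] = 0.004581/0.1119 = 0.04094 M.
Kb = Kw/Ka = 1.0e-14 / 1.0 x 10^-10 = 0.000100.
[OH^-] = sqrt(Kb x [C6H5O-]) = sqrt(0.000100 x 0.04094) = 0.00202 M.
pOH = 2.69, so pH = 14.00 - 2.69 = 11.31.

11.31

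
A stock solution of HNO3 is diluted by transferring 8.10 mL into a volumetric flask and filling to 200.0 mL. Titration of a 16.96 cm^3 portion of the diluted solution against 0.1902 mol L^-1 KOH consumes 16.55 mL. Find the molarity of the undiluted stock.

n(KOH) = 0.1902 x 0.01655 = 0.003148 mol.
n(HNO3) in the aliquot = 0.003148 mol.
[diluted HNO3] = 0.003148 / 0.01696 = 0.1856 M.
Dilution factor = 200.0/8.100 = 24.69, so [stock] = 0.1856 x 24.69 = 4.58 M.

4.58 M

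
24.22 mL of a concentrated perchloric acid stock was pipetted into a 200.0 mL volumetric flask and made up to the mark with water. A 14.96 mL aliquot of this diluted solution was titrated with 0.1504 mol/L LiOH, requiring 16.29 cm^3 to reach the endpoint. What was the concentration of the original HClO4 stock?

n(LiOH) = 0.1504 x 0.01629 = 0.002450 mol.
n(HClO4) in the aliquot = 0.002450 mol.
[diluted HClO4] = 0.002450 / 0.01496 = 0.1638 M.
Dilution factor = 200.0/24.22 = 8.258, so [stock] = 0.1638 x 8.258 = 1.35 M.

1.35 M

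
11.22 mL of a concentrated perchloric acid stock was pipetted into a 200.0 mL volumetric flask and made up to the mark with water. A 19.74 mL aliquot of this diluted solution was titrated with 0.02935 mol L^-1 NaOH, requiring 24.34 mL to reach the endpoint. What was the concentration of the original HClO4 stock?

n(NaOH) = 0.02935 x 0.02434 = 0.0007144 mol.
n(HClO4) in the aliquot = 0.0007144 mol.
[diluted HClO4] = 0.0007144 / 0.01974 = 0.03619 M.
Dilution factor = 200.0/11.22 = 17.83, so [stock] = 0.03619 x 17.83 = 0.645 M.

0.645 M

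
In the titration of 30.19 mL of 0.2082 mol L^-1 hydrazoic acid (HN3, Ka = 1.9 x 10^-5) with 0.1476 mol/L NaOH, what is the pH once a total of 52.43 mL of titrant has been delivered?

n(acid) = 0.2082 x 0.03019 = 0.006286 mol; n(NaOH) added = 0.1476 x 0.05243 = 0.007739 mol.
Base is in excess by 0.007739 - 0.006286 = 0.001453 mol in a total volume of 0.08262 L.
[OH^-] = 0.001453/0.08262 = 0.01759 M, so pOH = 1.75 and pH = 14.00 - 1.75 = 12.25.

12.25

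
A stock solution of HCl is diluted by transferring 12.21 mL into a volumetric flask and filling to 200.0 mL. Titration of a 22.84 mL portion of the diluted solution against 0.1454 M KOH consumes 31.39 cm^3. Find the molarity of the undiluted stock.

3.27 M

n(KOH) = 0.1454 x 0.03139 = 0.004564 mol.
n(HCl) in the aliquot = 0.004564 mol.
[diluted HCl] = 0.004564 / 0.02284 = 0.1998 M.
Dilution factor = 200.0/12.21 = 16.38, so [stock] = 0.1998 x 16.38 = 3.27 M.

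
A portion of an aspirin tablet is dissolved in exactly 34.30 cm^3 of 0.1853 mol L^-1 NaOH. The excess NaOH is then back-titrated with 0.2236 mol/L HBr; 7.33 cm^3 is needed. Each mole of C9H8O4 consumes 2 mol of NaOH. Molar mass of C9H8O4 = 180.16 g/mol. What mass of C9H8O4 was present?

Total n(NaOH) added = 0.1853 x 0.03430 = 0.006356 mol.
n(HBr) used = 0.2236 x 0.007330 = 0.001639 mol, which equals the excess n(NaOH).
So n(NaOH) consumed by the sample = 0.006356 - 0.001639 = 0.004717 mol.
n(C9H8O4) = 0.004717 / 2 = 0.002358 mol.
mass = 0.002358 mol x 180.16 g/mol = 0.425 g.

0.425 g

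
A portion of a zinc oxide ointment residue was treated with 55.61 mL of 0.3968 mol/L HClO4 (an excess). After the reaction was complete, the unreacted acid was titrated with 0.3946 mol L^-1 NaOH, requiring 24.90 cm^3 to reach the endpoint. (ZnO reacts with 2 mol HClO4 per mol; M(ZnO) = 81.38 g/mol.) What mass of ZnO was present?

Total n(HClO4) added = 0.3968 x 0.05561 = 0.02207 mol.
n(NaOH) used = 0.3946 x 0.02490 = 0.009826 mol, which equals the excess n(HClO4).
So n(HClO4) consumed by the sample = 0.02207 - 0.009826 = 0.01224 mol.
n(ZnO) = 0.01224 / 2 = 0.006120 mol.
mass = 0.006120 mol x 81.38 g/mol = 0.498 g.

0.498 g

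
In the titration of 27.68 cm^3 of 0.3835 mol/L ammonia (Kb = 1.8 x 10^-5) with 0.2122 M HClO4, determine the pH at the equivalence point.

n(NH3) = 0.3835 x 0.02768 = 0.01062 mol; V(HClO4) at equivalence = 0.01062/0.2122 = 0.05002 L.
At equivalence the base is fully converted to NH4+; total volume = 0.07770 L, so [NH4+] = 0.01062/0.07770 = 0.1366 M.
Ka(NH4+) = Kw/Kb = 1.0e-14 / 1.8 x 10^-5 = 5.56e-10.
[H^+] = sqrt(Ka x [NH4+]) = sqrt(5.56e-10 x 0.1366) = 8.71e-6 M.
pH = -log(8.71e-6) = 5.06.

5.06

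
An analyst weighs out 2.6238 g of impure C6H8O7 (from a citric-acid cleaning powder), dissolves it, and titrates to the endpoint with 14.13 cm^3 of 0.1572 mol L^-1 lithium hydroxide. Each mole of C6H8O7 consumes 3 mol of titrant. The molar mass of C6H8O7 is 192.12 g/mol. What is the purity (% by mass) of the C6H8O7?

n(LiOH) = 0.1572 x 0.01413 = 0.002221 mol.
n(C6H8O7) = 0.002221 / 3 = 0.0007404 mol.
mass of C6H8O7 = 0.0007404 x 192.12 = 0.1422 g.
% purity = 0.1422 / 2.6238 x 100 = 5.42%.

5.42%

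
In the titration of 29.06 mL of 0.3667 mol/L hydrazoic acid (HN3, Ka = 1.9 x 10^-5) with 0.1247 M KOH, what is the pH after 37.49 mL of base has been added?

Initial n(HN3) = 0.3667 x 0.02906 = 0.01066 mol.
n(KOH) added = 0.1247 x 0.03749 = 0.004675 mol, converting that many moles of HN3 to N3-.
Remaining n(HN3) = 0.005981 mol; n(N3-) = 0.004675 mol.
By Henderson-Hasselbalch, pH = pKa + log([A^-]/[HA]) = 4.72 + log(0.004675/0.005981) = 4.72 + (-0.11) = 4.61.

4.61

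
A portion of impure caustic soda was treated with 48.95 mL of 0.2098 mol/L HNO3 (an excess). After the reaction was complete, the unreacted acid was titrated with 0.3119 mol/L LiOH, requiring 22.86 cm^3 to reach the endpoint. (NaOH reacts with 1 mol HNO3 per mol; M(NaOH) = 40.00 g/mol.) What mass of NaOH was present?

Total n(HNO3) added = 0.2098 x 0.04895 = 0.01027 mol.
n(LiOH) used = 0.3119 x 0.02286 = 0.007130 mol, which equals the excess n(HNO3).
So n(HNO3) consumed by the sample = 0.01027 - 0.007130 = 0.003140 mol.
n(NaOH) = 0.003140 / 1 = 0.003140 mol.
mass = 0.003140 mol x 40.00 g/mol = 0.126 g.

0.126 g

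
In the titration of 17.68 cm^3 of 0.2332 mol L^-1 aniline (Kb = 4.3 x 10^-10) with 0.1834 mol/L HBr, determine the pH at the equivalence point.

2.81

n(C6H5NH2) = 0.2332 x 0.01768 = 0.004123 mol; V(HBr) at equivalence = 0.004123/0.1834 = 0.02248 L.
At equivalence the base is fully converted to C6H5NH3+; total volume = 0.04016 L, so [C6H5NH3+] = 0.004123/0.04016 = 0.1027 M.
Ka(C6H5NH3+) = Kw/Kb = 1.0e-14 / 4.3 x 10^-10 = 2.33e-5.
[H^+] = sqrt(Ka x [C6H5NH3+]) = sqrt(2.33e-5 x 0.1027) = 0.00155 M.
pH = -log(0.00155) = 2.81.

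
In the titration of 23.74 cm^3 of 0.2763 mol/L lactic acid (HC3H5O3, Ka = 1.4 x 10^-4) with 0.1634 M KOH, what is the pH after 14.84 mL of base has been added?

Initial n(HC3H5O3) = 0.2763 x 0.02374 = 0.006559 mol.
n(KOH) added = 0.1634 x 0.01484 = 0.002425 mol, converting that many moles of HC3H5O3 to C3H5O3-.
Remaining n(HC3H5O3) = 0.004135 mol; n(C3H5O3-) = 0.002425 mol.
By Henderson-Hasselbalch, pH = pKa + log([A^-]/[HA]) = 3.85 + log(0.002425/0.004135) = 3.85 + (-0.23) = 3.62.

3.62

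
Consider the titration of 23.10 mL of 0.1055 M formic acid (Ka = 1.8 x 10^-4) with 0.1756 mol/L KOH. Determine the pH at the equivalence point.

n(HCOOH) = 0.1055 x 0.02310 = 0.002437 mol; V(KOH) at equivalence = 0.002437/0.1756 = 0.01388 L.
At equivalence all the acid is converted to HCOO-; total volume = 0.02310 + 0.01388 = 0.03698 L, so [HCOO-] = 0.002437/0.03698 = 0.06590 M.
Kb = Kw/Ka = 1.0e-14 / 1.8 x 10^-4 = 5.56e-11.
[OH^-] = sqrt(Kb x [HCOO-]) = sqrt(5.56e-11 x 0.06590) = 1.91e-6 M.
pOH = 5.72, so pH = 14.00 - 5.72 = 8.28.

8.28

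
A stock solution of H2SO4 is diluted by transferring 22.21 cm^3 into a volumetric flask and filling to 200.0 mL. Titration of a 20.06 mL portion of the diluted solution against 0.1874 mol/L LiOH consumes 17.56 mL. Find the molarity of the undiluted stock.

n(LiOH) = 0.1874 x 0.01756 = 0.003291 mol.
n(H2SO4) in the aliquot = 0.003291 x 1/2 = 0.001645 mol.
[diluted H2SO4] = 0.001645 / 0.02006 = 0.08202 M.
Dilution factor = 200.0/22.21 = 9.005, so [stock] = 0.08202 x 9.005 = 0.739 M.

0.739 M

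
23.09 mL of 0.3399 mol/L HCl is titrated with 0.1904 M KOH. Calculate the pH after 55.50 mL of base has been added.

n(acid) = 0.3399 x 0.02309 = 0.007848 mol; n(KOH) added = 0.1904 x 0.05550 = 0.01057 mol.
Base is in excess by 0.01057 - 0.007848 = 0.002719 mol in a total volume of 0.07859 L.
[OH^-] = 0.002719/0.07859 = 0.03460 M, so pOH = 1.46 and pH = 14.00 - 1.46 = 12.54.

12.54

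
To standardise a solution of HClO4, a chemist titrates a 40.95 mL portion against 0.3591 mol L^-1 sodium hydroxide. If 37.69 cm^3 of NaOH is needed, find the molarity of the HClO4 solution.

n(NaOH) delivered = 0.3591 x 0.03769 = 0.01353 mol.
For a 1:1 reaction, n(HClO4) = 0.01353 mol.
[HClO4] = 0.01353 mol / 0.04095 L = 0.331 M.

0.331 M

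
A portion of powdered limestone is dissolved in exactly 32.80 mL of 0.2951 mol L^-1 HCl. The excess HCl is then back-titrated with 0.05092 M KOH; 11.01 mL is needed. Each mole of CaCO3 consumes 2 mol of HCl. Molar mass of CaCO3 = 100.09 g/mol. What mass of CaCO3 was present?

Total n(HCl) added = 0.2951 x 0.03280 = 0.009679 mol.
n(KOH) used = 0.05092 x 0.01101 = 0.0005606 mol, which equals the excess n(HCl).
So n(HCl) consumed by the sample = 0.009679 - 0.0005606 = 0.009119 mol.
n(CaCO3) = 0.009119 / 2 = 0.004559 mol.
mass = 0.004559 mol x 100.09 g/mol = 0.456 g.

0.456 g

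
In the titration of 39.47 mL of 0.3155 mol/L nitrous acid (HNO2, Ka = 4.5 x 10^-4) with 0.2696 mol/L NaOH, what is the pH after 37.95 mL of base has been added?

4.01

Initial n(HNO2) = 0.3155 x 0.03947 = 0.01245 mol.
n(NaOH) added = 0.2696 x 0.03795 = 0.01023 mol, converting that many moles of HNO2 to NO2-.
Remaining n(HNO2) = 0.002221 mol; n(NO2-) = 0.01023 mol.
By Henderson-Hasselbalch, pH = pKa + log([A^-]/[HA]) = 3.35 + log(0.01023/0.002221) = 3.35 + (+0.66) = 4.01.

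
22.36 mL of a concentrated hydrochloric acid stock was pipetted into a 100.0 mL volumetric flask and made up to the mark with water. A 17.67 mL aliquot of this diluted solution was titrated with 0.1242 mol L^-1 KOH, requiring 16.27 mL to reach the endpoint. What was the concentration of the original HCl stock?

n(KOH) = 0.1242 x 0.01627 = 0.002021 mol.
n(HCl) in the aliquot = 0.002021 mol.
[diluted HCl] = 0.002021 / 0.01767 = 0.1144 M.
Dilution factor = 100.0/22.36 = 4.472, so [stock] = 0.1144 x 4.472 = 0.511 M.

0.511 M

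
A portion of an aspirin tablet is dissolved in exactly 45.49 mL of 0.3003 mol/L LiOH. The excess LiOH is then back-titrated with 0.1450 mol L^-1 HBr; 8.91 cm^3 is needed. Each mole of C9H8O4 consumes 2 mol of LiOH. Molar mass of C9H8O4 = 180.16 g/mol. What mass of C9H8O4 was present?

Total n(LiOH) added = 0.3003 x 0.04549 = 0.01366 mol.
n(HBr) used = 0.1450 x 0.008910 = 0.001292 mol, which equals the excess n(LiOH).
So n(LiOH) consumed by the sample = 0.01366 - 0.001292 = 0.01237 mol.
n(C9H8O4) = 0.01237 / 2 = 0.006184 mol.
mass = 0.006184 mol x 180.16 g/mol = 1.11 g.

1.11 g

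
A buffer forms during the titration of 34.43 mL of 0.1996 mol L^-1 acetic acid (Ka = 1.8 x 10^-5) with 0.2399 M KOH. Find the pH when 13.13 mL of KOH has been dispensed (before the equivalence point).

Initial n(CH3COOH) = 0.1996 x 0.03443 = 0.006872 mol.
n(KOH) added = 0.2399 x 0.01313 = 0.003150 mol, converting that many moles of CH3COOH to CH3COO-.
Remaining n(CH3COOH) = 0.003722 mol; n(CH3COO-) = 0.003150 mol.
By Henderson-Hasselbalch, pH = pKa + log([A^-]/[HA]) = 4.74 + log(0.003150/0.003722) = 4.74 + (-0.07) = 4.67.

4.67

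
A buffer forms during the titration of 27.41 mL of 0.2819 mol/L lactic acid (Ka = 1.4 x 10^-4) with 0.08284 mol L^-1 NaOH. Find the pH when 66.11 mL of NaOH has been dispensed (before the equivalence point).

Initial n(HC3H5O3) = 0.2819 x 0.02741 = 0.007727 mol.
n(NaOH) added = 0.08284 x 0.06611 = 0.005477 mol, converting that many moles of HC3H5O3 to C3H5O3-.
Remaining n(HC3H5O3) = 0.002250 mol; n(C3H5O3-) = 0.005477 mol.
By Henderson-Hasselbalch, pH = pKa + log([A^-]/[HA]) = 3.85 + log(0.005477/0.002250) = 3.85 + (+0.39) = 4.24.

4.24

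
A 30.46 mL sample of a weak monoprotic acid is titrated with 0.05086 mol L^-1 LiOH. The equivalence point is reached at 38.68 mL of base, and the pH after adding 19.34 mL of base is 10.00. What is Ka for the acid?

1.0 x 10^-10

19.34 mL is half of the equivalence volume, so this is the half-equivalence point where [HA] = [A^-].
At half-equivalence pH = pKa, so pKa = 10.00.
Ka = 10^(-10.00) = 1.0 x 10^-10.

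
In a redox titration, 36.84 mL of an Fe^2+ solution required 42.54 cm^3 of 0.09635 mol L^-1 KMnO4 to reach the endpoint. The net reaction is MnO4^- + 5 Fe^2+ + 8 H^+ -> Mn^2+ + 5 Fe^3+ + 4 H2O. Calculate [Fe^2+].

0.556 M

n(KMnO4) = 0.09635 x 0.04254 = 0.004099 mol.
From the balanced equation, 1 mol KMnO4 reacts with 5 mol Fe^2+, so n(Fe^2+) = 0.004099 x 5/1 = 0.02049 mol.
[Fe^2+] = 0.02049 / 0.03684 L = 0.556 M.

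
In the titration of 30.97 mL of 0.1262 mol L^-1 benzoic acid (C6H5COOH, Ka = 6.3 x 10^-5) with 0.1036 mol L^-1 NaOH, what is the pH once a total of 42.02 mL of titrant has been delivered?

n(acid) = 0.1262 x 0.03097 = 0.003908 mol; n(NaOH) added = 0.1036 x 0.04202 = 0.004353 mol.
Base is in excess by 0.004353 - 0.003908 = 0.0004449 mol in a total volume of 0.07299 L.
[OH^-] = 0.0004449/0.07299 = 0.006095 M, so pOH = 2.22 and pH = 14.00 - 2.22 = 11.78.

11.78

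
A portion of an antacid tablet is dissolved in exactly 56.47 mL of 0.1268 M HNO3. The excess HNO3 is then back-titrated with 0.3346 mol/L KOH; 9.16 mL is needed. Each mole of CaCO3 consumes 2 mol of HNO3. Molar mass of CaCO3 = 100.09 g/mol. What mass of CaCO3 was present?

Total n(HNO3) added = 0.1268 x 0.05647 = 0.007160 mol.
n(KOH) used = 0.3346 x 0.009160 = 0.003065 mol, which equals the excess n(HNO3).
So n(HNO3) consumed by the sample = 0.007160 - 0.003065 = 0.004095 mol.
n(CaCO3) = 0.004095 / 2 = 0.002048 mol.
mass = 0.002048 mol x 100.09 g/mol = 0.205 g.

0.205 g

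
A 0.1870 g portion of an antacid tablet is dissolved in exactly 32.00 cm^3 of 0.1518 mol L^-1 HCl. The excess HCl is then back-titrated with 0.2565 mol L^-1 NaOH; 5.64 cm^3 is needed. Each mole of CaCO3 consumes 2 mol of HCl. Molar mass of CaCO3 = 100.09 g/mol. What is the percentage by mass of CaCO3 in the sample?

91.3%

Total n(HCl) added = 0.1518 x 0.03200 = 0.004858 mol.
n(NaOH) used = 0.2565 x 0.005640 = 0.001447 mol, which equals the excess n(HCl).
So n(HCl) consumed by the sample = 0.004858 - 0.001447 = 0.003411 mol.
n(CaCO3) = 0.003411 / 2 = 0.001705 mol.
mass CaCO3 = 0.001705 x 100.09 = 0.1707 g, so %CaCO3 = 0.1707/0.1870 x 100 = 91.3%.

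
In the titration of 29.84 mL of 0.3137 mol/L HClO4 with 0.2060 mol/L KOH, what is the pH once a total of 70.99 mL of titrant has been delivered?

12.72

n(acid) = 0.3137 x 0.02984 = 0.009361 mol; n(KOH) added = 0.2060 x 0.07099 = 0.01462 mol.
Base is in excess by 0.01462 - 0.009361 = 0.005263 mol in a total volume of 0.1008 L.
[OH^-] = 0.005263/0.1008 = 0.05220 M, so pOH = 1.28 and pH = 14.00 - 1.28 = 12.72.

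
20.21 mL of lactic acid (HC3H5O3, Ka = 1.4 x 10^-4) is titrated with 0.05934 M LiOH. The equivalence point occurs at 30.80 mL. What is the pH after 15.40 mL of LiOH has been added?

15.40 mL is exactly half the equivalence volume (30.80/2), i.e. the half-equivalence point.
There, n(HA) = n(A^-), so pH = pKa = -log(1.4 x 10^-4) = 3.85.

3.85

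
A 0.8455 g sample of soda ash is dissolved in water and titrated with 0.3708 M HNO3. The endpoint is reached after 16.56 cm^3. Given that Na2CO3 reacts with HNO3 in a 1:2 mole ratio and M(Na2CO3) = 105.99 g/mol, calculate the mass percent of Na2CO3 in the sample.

n(HNO3) = 0.3708 x 0.01656 = 0.006140 mol.
n(Na2CO3) = 0.006140 / 2 = 0.003070 mol.
mass of Na2CO3 = 0.003070 x 105.99 = 0.3254 g.
% purity = 0.3254 / 0.8455 x 100 = 38.5%.

38.5%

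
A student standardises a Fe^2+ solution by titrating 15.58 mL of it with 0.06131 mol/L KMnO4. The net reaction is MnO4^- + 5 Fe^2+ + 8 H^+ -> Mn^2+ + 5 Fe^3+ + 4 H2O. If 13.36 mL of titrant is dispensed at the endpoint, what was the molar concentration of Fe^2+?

n(KMnO4) = 0.06131 x 0.01336 = 0.0008191 mol.
From the balanced equation, 1 mol KMnO4 reacts with 5 mol Fe^2+, so n(Fe^2+) = 0.0008191 x 5/1 = 0.004096 mol.
[Fe^2+] = 0.004096 / 0.01558 L = 0.263 M.

0.263 M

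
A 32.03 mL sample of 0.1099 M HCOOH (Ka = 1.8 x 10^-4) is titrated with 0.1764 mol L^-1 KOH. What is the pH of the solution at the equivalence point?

8.29

n(HCOOH) = 0.1099 x 0.03203 = 0.003520 mol; V(KOH) at equivalence = 0.003520/0.1764 = 0.01996 L.
At equivalence all the acid is converted to HCOO-; total volume = 0.03203 + 0.01996 = 0.05199 L, so [HCOO-] = 0.003520/0.05199 = 0.06771 M.
Kb = Kw/Ka = 1.0e-14 / 1.8 x 10^-4 = 5.56e-11.
[OH^-] = sqrt(Kb x [HCOO-]) = sqrt(5.56e-11 x 0.06771) = 1.94e-6 M.
pOH = 5.71, so pH = 14.00 - 5.71 = 8.29.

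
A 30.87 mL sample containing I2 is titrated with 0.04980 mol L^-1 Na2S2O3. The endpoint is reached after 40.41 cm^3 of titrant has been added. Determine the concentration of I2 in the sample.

n(Na2S2O3) = 0.04980 x 0.04041 = 0.002012 mol.
From the balanced equation, 2 mol Na2S2O3 reacts with 1 mol I2, so n(I2) = 0.002012 x 1/2 = 0.001006 mol.
[I2] = 0.001006 / 0.03087 L = 0.0326 M.

0.0326 M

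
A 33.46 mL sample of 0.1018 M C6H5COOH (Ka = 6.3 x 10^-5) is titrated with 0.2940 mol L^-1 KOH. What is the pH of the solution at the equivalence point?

n(C6H5COOH) = 0.1018 x 0.03346 = 0.003406 mol; V(KOH) at equivalence = 0.003406/0.2940 = 0.01159 L.
At equivalence all the acid is converted to C6H5COO-; total volume = 0.03346 + 0.01159 = 0.04505 L, so [C6H5COO-] = 0.003406/0.04505 = 0.07562 M.
Kb = Kw/Ka = 1.0e-14 / 6.3 x 10^-5 = 1.59e-10.
[OH^-] = sqrt(Kb x [C6H5COO-]) = sqrt(1.59e-10 x 0.07562) = 3.46e-6 M.
pOH = 5.46, so pH = 14.00 - 5.46 = 8.54.

8.54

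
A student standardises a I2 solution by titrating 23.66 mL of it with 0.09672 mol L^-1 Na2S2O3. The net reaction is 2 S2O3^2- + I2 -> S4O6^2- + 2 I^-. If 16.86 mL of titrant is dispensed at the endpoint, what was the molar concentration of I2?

n(Na2S2O3) = 0.09672 x 0.01686 = 0.001631 mol.
From the balanced equation, 2 mol Na2S2O3 reacts with 1 mol I2, so n(I2) = 0.001631 x 1/2 = 0.0008153 mol.
[I2] = 0.0008153 / 0.02366 L = 0.0345 M.

0.0345 M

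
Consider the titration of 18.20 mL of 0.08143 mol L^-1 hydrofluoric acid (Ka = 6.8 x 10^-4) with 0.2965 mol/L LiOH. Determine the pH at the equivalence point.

7.99

n(HF) = 0.08143 x 0.01820 = 0.001482 mol; V(LiOH) at equivalence = 0.001482/0.2965 = 0.004998 L.
At equivalence all the acid is converted to F-; total volume = 0.01820 + 0.004998 = 0.02320 L, so [F-] = 0.001482/0.02320 = 0.06388 M.
Kb = Kw/Ka = 1.0e-14 / 6.8 x 10^-4 = 1.47e-11.
[OH^-] = sqrt(Kb x [F-]) = sqrt(1.47e-11 x 0.06388) = 9.69e-7 M.
pOH = 6.01, so pH = 14.00 - 6.01 = 7.99.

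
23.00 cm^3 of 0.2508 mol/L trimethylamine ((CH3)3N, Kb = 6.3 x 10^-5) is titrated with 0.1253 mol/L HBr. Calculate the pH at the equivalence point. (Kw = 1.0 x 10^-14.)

5.44

n((CH3)3N) = 0.2508 x 0.02300 = 0.005768 mol; V(HBr) at equivalence = 0.005768/0.1253 = 0.04604 L.
At equivalence the base is fully converted to (CH3)3NH+; total volume = 0.06904 L, so [(CH3)3NH+] = 0.005768/0.06904 = 0.08356 M.
Ka((CH3)3NH+) = Kw/Kb = 1.0e-14 / 6.3 x 10^-5 = 1.59e-10.
[H^+] = sqrt(Ka x [(CH3)3NH+]) = sqrt(1.59e-10 x 0.08356) = 3.64e-6 M.
pH = -log(3.64e-6) = 5.44.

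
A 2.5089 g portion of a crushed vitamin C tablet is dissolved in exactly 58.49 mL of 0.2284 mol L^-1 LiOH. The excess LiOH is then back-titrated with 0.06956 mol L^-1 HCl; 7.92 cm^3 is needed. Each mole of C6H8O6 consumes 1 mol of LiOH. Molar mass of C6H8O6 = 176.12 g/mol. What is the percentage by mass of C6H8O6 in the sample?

89.9%

Total n(LiOH) added = 0.2284 x 0.05849 = 0.01336 mol.
n(HCl) used = 0.06956 x 0.007920 = 0.0005509 mol, which equals the excess n(LiOH).
So n(LiOH) consumed by the sample = 0.01336 - 0.0005509 = 0.01281 mol.
n(C6H8O6) = 0.01281 / 1 = 0.01281 mol.
mass C6H8O6 = 0.01281 x 176.12 = 2.256 g, so %C6H8O6 = 2.256/2.5089 x 100 = 89.9%.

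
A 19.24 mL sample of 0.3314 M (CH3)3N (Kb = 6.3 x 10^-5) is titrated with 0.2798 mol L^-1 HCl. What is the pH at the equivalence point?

5.31

n((CH3)3N) = 0.3314 x 0.01924 = 0.006376 mol; V(HCl) at equivalence = 0.006376/0.2798 = 0.02279 L.
At equivalence the base is fully converted to (CH3)3NH+; total volume = 0.04203 L, so [(CH3)3NH+] = 0.006376/0.04203 = 0.1517 M.
Ka((CH3)3NH+) = Kw/Kb = 1.0e-14 / 6.3 x 10^-5 = 1.59e-10.
[H^+] = sqrt(Ka x [(CH3)3NH+]) = sqrt(1.59e-10 x 0.1517) = 4.91e-6 M.
pH = -log(4.91e-6) = 5.31.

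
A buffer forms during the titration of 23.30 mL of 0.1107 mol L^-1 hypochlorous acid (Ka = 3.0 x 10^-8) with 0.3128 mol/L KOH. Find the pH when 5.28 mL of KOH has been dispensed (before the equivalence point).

7.77

Initial n(HClO) = 0.1107 x 0.02330 = 0.002579 mol.
n(KOH) added = 0.3128 x 0.005280 = 0.001652 mol, converting that many moles of HClO to ClO-.
Remaining n(HClO) = 0.0009277 mol; n(ClO-) = 0.001652 mol.
By Henderson-Hasselbalch, pH = pKa + log([A^-]/[HA]) = 7.52 + log(0.001652/0.0009277) = 7.52 + (+0.25) = 7.77.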